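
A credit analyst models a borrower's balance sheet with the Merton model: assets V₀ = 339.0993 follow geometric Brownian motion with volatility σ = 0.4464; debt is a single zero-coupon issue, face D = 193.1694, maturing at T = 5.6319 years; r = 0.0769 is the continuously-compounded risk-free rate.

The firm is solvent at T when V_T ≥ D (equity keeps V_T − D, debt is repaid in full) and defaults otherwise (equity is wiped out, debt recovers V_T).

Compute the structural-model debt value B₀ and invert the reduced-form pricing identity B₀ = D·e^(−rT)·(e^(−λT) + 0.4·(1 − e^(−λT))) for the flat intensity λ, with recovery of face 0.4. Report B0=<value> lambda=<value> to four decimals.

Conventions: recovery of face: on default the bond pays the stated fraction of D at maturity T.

B0=106.5956 lambda=0.0507

With assets at 339.0993 and a single debt payment of 193.1694 at 5.6319 years:
d₁ = [ln(V₀/D) + (r + σ²/2)T] / (σ√T)
   = [ln(339.0993/193.1694) + (0.0769 + 0.5·0.4464²)·5.6319] / (0.4464·√5.6319)
   = [0.562725 + 0.994236] / 1.059380 = 1.469691
d₂ = d₁ − σ√T = 1.469691 − 1.059380 = 0.410312
N(d₁) = 0.929177,  N(d₂) = 0.659211,  e^(−rT) = 0.648500
E₀ = V₀·N(d₁) − D·e^(−rT)·N(d₂)
   = 339.0993·0.929177 − 193.1694·0.648500·0.659211 = 232.503727
B₀ = V₀ − E₀ = 339.0993 − 232.503727 = 106.595573
e^(−λT) = (B₀·e^(rT)/D − 0.4)/(1 − 0.4) = (106.5956·1.542020/193.1694 − 0.4)/0.6 = 0.75154040
λ = −ln(0.75154040)/5.6319 = 0.050717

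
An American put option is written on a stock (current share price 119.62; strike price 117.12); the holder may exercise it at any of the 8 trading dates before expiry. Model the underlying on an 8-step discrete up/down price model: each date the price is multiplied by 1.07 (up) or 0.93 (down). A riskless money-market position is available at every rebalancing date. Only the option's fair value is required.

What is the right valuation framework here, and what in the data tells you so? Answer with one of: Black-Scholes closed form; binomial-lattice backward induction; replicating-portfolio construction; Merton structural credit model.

Key observation: with exercise allowed before expiry on a discrete up/down model (8 steps from spot 119.62), the strike-117.12 put's value must be rolled back through the tree testing early exercise at each node.

framework: binomial-lattice backward induction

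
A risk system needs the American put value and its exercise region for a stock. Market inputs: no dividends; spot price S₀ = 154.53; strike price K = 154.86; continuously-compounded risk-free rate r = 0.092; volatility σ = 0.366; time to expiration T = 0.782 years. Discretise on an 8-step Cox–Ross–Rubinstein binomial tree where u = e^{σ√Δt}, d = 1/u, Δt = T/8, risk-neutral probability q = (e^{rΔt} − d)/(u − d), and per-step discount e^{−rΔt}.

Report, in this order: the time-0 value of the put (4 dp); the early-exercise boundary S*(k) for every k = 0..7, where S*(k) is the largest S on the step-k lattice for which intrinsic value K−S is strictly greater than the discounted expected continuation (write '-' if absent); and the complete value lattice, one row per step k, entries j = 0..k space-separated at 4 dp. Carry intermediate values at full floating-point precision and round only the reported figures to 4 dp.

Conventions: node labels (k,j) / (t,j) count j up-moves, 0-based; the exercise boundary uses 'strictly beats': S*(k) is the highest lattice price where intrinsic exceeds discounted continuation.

params: Δt=0.09775 u=1.12123 d=0.89187 q=0.51081 e^(-rΔt)=0.99105
t_8 payoffs: 92.9953 77.0859 57.0850 31.9406 0.3300 0.0000 0.0000 0.0000 0.0000
t_7: node(7,0) S=69.3648 payoff=85.4952 vs cont=84.1088 → 85.4952 [stop]  node(7,1) S=87.2030 payoff=67.6570 vs cont=66.2706 → 67.6570 [stop]  node(7,2) S=109.6286 payoff=45.2314 vs cont=43.8450 → 45.2314 [stop]  node(7,3) S=137.8214 payoff=17.0386 vs cont=15.6522 → 17.0386 [stop]  node(7,4) S=173.2643 payoff=0.0000 vs cont=0.1600 → 0.1600 [wait]  node(7,5) S=217.8219 payoff=0.0000 vs cont=0.0000 → 0.0000 [wait]  node(7,6) S=273.8383 payoff=0.0000 vs cont=0.0000 → 0.0000 [wait]  node(7,7) S=344.2601 payoff=0.0000 vs cont=0.0000 → 0.0000 [wait]  ⇒ S*(7)=137.8214
t_6: node(6,0) S=77.7741 payoff=77.0859 vs cont=75.6995 → 77.0859 [stop]  node(6,1) S=97.7750 payoff=57.0850 vs cont=55.6986 → 57.0850 [stop]  node(6,2) S=122.9194 payoff=31.9406 vs cont=30.5542 → 31.9406 [stop]  node(6,3) S=154.5300 payoff=0.3300 vs cont=8.3415 → 8.3415 [wait]  node(6,4) S=194.2698 payoff=0.0000 vs cont=0.0776 → 0.0776 [wait]  node(6,5) S=244.2294 payoff=0.0000 vs cont=0.0000 → 0.0000 [wait]  node(6,6) S=307.0368 payoff=0.0000 vs cont=0.0000 → 0.0000 [wait]  ⇒ S*(6)=122.9194
t_5: node(5,0) S=87.2030 payoff=67.6570 vs cont=66.2706 → 67.6570 [stop]  node(5,1) S=109.6286 payoff=45.2314 vs cont=43.8450 → 45.2314 [stop]  node(5,2) S=137.8214 payoff=17.0386 vs cont=19.7079 → 19.7079 [wait]  node(5,3) S=173.2643 payoff=0.0000 vs cont=4.0833 → 4.0833 [wait]  node(5,4) S=217.8219 payoff=0.0000 vs cont=0.0376 → 0.0376 [wait]  node(5,5) S=273.8383 payoff=0.0000 vs cont=0.0000 → 0.0000 [wait]  ⇒ S*(5)=109.6286
t_4: node(4,0) S=97.7750 payoff=57.0850 vs cont=55.6986 → 57.0850 [stop]  node(4,1) S=122.9194 payoff=31.9406 vs cont=31.9055 → 31.9406 [stop]  node(4,2) S=154.5300 payoff=0.3300 vs cont=11.6217 → 11.6217 [wait]  node(4,3) S=194.2698 payoff=0.0000 vs cont=1.9987 → 1.9987 [wait]  node(4,4) S=244.2294 payoff=0.0000 vs cont=0.0182 → 0.0182 [wait]  ⇒ S*(4)=122.9194
t_3: node(3,0) S=109.6286 payoff=45.2314 vs cont=43.8450 → 45.2314 [stop]  node(3,1) S=137.8214 payoff=17.0386 vs cont=21.3685 → 21.3685 [wait]  node(3,2) S=173.2643 payoff=0.0000 vs cont=6.6461 → 6.6461 [wait]  node(3,3) S=217.8219 payoff=0.0000 vs cont=0.9782 → 0.9782 [wait]  ⇒ S*(3)=109.6286
t_2: node(2,0) S=122.9194 payoff=31.9406 vs cont=32.7462 → 32.7462 [wait]  node(2,1) S=154.5300 payoff=0.3300 vs cont=13.7242 → 13.7242 [wait]  node(2,2) S=194.2698 payoff=0.0000 vs cont=3.7173 → 3.7173 [wait]  ⇒ S*(2)=-
t_1: node(1,0) S=137.8214 payoff=17.0386 vs cont=22.8234 → 22.8234 [wait]  node(1,1) S=173.2643 payoff=0.0000 vs cont=8.5355 → 8.5355 [wait]  ⇒ S*(1)=-
t_0: node(0,0) S=154.5300 payoff=0.3300 vs cont=15.3860 → 15.3860 [wait]  ⇒ S*(0)=-

price = 15.3860
boundary = - - - 109.6286 122.9194 109.6286 122.9194 137.8214
tree:
15.3860
22.8234 8.5355
32.7462 13.7242 3.7173
45.2314 21.3685 6.6461 0.9782
57.0850 31.9406 11.6217 1.9987 0.0182
67.6570 45.2314 19.7079 4.0833 0.0376 0.0000
77.0859 57.0850 31.9406 8.3415 0.0776 0.0000 0.0000
85.4952 67.6570 45.2314 17.0386 0.1600 0.0000 0.0000 0.0000
92.9953 77.0859 57.0850 31.9406 0.3300 0.0000 0.0000 0.0000 0.0000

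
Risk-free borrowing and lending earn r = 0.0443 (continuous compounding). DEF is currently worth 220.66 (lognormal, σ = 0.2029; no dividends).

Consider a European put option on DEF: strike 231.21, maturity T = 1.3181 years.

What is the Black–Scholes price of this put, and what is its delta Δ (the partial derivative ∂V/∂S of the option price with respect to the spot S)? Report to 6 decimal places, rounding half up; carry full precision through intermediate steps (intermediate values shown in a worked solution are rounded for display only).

σ√T = 0.2029·√1.3181 = 0.232947
d₁ = (ln(S/K) + (r+σ²/2)T) / (σ√T) = (ln(220.66/231.21) + (0.0443+0.2029²/2)·1.3181) / 0.232947 = (-0.046703 + 0.085524) / 0.232947 = 0.166650
d₂ = d₁ − σ√T = 0.166650 − 0.232947 = -0.066297
e^{−rT} = 0.943280
N(−d₁) = 0.433823,  N(−d₂) = 0.526429
Put price V = K·e^{−rT}·N(−d₂) − S·N(−d₁) = 114.811997 − 95.727322 = 19.084675
Δ = −N(−d₁) = -0.433823

price = 19.084675
Δ = -0.433823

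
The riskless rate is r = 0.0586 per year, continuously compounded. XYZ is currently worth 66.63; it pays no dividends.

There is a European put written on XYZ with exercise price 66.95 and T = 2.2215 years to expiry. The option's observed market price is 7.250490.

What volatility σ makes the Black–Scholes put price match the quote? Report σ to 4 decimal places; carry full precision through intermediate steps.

At σ = 0.2902 the Black–Scholes value reproduces the quote:
σ√T = 0.2902·√2.2215 = 0.432534
d₁ = (ln(S/K) + (r+σ²/2)T) / (σ√T) = (ln(66.63/66.95) + (0.0586+0.2902²/2)·2.2215) / 0.432534 = (-0.004791 + 0.223723) / 0.432534 = 0.506160
d₂ = d₁ − σ√T = 0.506160 − 0.432534 = 0.073626
e^{−rT} = 0.877937
N(−d₁) = 0.306372,  N(−d₂) = 0.470654
V = K·e^{−rT}·N(−d₂) − S·N(−d₁) = 27.664059 − 20.413569 = 7.250490 (the quoted price), and the Black–Scholes price is strictly increasing in σ, so σ is unique

sigma = 0.2902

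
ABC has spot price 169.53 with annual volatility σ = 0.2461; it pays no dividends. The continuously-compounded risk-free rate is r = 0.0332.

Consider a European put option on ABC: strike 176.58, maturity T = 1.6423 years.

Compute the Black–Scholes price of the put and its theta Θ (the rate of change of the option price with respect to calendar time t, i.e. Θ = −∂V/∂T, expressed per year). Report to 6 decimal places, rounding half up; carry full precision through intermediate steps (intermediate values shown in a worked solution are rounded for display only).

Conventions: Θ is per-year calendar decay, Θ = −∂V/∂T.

σ√T = 0.2461·√1.6423 = 0.315383
d₁ = (ln(S/K) + (r+σ²/2)T) / (σ√T) = (ln(169.53/176.58) + (0.0332+0.2461²/2)·1.6423) / 0.315383 = (-0.040744 + 0.104257) / 0.315383 = 0.201385
d₂ = d₁ − σ√T = 0.201385 − 0.315383 = -0.113998
e^{−rT} = 0.946935
N(−d₁) = 0.420199,  N(−d₂) = 0.545380
Put price V = K·e^{−rT}·N(−d₂) − S·N(−d₁) = 91.192943 − 71.236296 = 19.956648
φ(d₁) = (1/√(2π))·e^{−d₁²/2} = 0.390934
Θ = −S·φ(d₁)·σ/(2√T) + r·K·e^{−rT}·N(−d₂) = −6.363637 + 3.027606 = -3.336031

price = 19.956648
Θ = -3.336031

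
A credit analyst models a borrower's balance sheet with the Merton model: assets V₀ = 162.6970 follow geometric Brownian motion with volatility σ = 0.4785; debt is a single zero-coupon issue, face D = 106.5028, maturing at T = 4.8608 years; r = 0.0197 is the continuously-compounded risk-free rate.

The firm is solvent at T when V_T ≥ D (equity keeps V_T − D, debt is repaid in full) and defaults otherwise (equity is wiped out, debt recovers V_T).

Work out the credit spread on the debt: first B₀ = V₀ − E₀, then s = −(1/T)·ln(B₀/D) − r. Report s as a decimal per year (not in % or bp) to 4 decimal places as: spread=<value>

spread=0.0606

Work the structural quantities from V₀ = 162.6970 against face 106.5028:
d₁ = [ln(V₀/D) + (r + σ²/2)T] / (σ√T)
   = [ln(162.6970/106.5028) + (0.0197 + 0.5·0.4785²)·4.8608] / (0.4785·√4.8608)
   = [0.423718 + 0.652228] / 1.054960 = 1.019893
d₂ = d₁ − σ√T = 1.019893 − 1.054960 = -0.035067
N(d₁) = 0.846110,  N(d₂) = 0.486013,  e^(−rT) = 0.908684
E₀ = V₀·N(d₁) − D·e^(−rT)·N(d₂)
   = 162.6970·0.846110 − 106.5028·0.908684·0.486013 = 90.624516
B₀ = V₀ − E₀ = 162.6970 − 90.624516 = 72.072484
spread = −(1/T)·ln(B₀/D) − r = −(1/4.8608)·ln(72.072484/106.5028) − 0.0197 = 0.06063635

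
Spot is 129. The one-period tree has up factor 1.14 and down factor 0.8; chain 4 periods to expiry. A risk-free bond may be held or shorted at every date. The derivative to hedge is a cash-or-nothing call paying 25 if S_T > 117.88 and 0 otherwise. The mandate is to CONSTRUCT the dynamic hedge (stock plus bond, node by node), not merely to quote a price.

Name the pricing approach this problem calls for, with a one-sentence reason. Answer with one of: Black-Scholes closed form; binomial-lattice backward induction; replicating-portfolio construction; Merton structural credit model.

framework: replicating-portfolio construction

Key observation: the deliverable is the dynamic trading strategy on the 4-step tree (spot 129, moves 1.14 and 0.8), so the valuation must go through the node-by-node replicating-portfolio solve.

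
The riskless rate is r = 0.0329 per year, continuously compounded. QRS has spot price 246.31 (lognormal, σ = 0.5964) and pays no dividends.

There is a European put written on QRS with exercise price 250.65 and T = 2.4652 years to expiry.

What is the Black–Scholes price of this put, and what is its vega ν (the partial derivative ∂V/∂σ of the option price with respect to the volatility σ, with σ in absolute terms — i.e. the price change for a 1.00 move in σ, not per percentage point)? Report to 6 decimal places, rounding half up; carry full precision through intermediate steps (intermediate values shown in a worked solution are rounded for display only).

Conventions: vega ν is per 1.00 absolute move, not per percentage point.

price = 78.615220
ν = 133.627159

σ√T = 0.5964·√2.4652 = 0.936405
d₁ = (ln(S/K) + (r+σ²/2)T) / (σ√T) = (ln(246.31/250.65) + (0.0329+0.5964²/2)·2.4652) / 0.936405 = (-0.017467 + 0.519532) / 0.936405 = 0.536163
d₂ = d₁ − σ√T = 0.536163 − 0.936405 = -0.400242
e^{−rT} = 0.922097
N(−d₁) = 0.295923,  N(−d₂) = 0.655511
Put price V = K·e^{−rT}·N(−d₂) − S·N(−d₁) = 151.504013 − 72.888793 = 78.615220
φ(d₁) = (1/√(2π))·e^{−d₁²/2} = 0.345531
ν = S·φ(d₁)·√T = 133.627159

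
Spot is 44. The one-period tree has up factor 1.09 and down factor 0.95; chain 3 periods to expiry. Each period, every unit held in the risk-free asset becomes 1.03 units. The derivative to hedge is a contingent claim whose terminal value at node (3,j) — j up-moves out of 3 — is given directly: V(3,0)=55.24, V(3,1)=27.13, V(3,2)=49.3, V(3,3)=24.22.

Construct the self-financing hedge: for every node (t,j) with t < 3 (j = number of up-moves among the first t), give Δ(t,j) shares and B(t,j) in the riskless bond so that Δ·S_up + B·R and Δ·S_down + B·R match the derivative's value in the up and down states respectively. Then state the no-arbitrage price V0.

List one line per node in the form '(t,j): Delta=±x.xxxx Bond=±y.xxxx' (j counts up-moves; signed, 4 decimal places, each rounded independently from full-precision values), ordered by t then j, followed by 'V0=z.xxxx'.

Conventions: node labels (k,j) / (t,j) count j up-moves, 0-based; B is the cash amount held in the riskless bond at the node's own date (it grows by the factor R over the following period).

Arbitrage-free pricing uses the up-move probability p* = (R−d)/(u−d) = 0.5714, discounting each step at R = 1.03.
Terminal payoffs: V(3,0)=55.2400, V(3,1)=27.1300, V(3,2)=49.3000, V(3,3)=24.2200
(2,0): S=39.7100. Δ = (V_up−V_dn)/(S_up−S_dn) = (27.1300−55.2400)/(43.2839−37.7245) = -5.0563. V = [p*·27.1300 + (1−p*)·55.2400]/1.03 = 38.0361. B = V − Δ·S = 238.8218.
(2,1): S=45.5620. Δ = (V_up−V_dn)/(S_up−S_dn) = (49.3000−27.1300)/(49.6626−43.2839) = 3.4756. V = [p*·49.3000 + (1−p*)·27.1300]/1.03 = 38.6394. B = V − Δ·S = -119.7178.
(2,2): S=52.2764. Δ = (V_up−V_dn)/(S_up−S_dn) = (24.2200−49.3000)/(56.9813−49.6626) = -3.4268. V = [p*·24.2200 + (1−p*)·49.3000]/1.03 = 33.9501. B = V − Δ·S = 213.0929.
(1,0): S=41.8000. Δ = (V_up−V_dn)/(S_up−S_dn) = (38.6394−38.0361)/(45.5620−39.7100) = 0.1031. V = [p*·38.6394 + (1−p*)·38.0361]/1.03 = 37.2629. B = V − Δ·S = 32.9534.
(1,1): S=47.9600. Δ = (V_up−V_dn)/(S_up−S_dn) = (33.9501−38.6394)/(52.2764−45.5620) = -0.6984. V = [p*·33.9501 + (1−p*)·38.6394]/1.03 = 34.9124. B = V − Δ·S = 68.4076.
(0,0): S=44.0000. Δ = (V_up−V_dn)/(S_up−S_dn) = (34.9124−37.2629)/(47.9600−41.8000) = -0.3816. V = [p*·34.9124 + (1−p*)·37.2629]/1.03 = 34.8736. B = V − Δ·S = 51.6630.
Verification: the root portfolio costs Δ(0,0)·S0 + B(0,0) = 34.8736, matching V0.

(0,0): Delta=-0.3816 Bond=51.6630
(1,0): Delta=0.1031 Bond=32.9534
(1,1): Delta=-0.6984 Bond=68.4076
(2,0): Delta=-5.0563 Bond=238.8218
(2,1): Delta=3.4756 Bond=-119.7178
(2,2): Delta=-3.4268 Bond=213.0929
V0=34.8736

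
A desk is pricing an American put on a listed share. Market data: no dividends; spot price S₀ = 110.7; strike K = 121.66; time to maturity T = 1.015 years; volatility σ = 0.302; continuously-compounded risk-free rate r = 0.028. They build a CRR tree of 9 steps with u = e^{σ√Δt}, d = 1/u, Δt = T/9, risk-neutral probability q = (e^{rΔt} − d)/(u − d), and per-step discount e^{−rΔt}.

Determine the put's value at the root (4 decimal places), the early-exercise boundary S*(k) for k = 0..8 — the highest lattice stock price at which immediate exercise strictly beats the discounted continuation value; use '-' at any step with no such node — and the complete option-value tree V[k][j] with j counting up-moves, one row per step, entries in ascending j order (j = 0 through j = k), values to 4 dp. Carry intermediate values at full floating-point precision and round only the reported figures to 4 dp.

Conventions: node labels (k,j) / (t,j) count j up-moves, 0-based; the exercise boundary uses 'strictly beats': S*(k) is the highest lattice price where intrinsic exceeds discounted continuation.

price = 18.2634
boundary = - - - 81.6602 73.7845 81.6602 90.3767 100.0235 90.3767
tree:
18.2634
24.4948 11.9016
31.8362 17.0189 6.6571
39.9998 23.5527 10.3347 2.8759
47.8755 31.3727 15.5730 4.9543 0.7331
54.9917 39.9998 22.6042 8.3620 1.4427 0.0000
61.4216 47.8755 31.2833 13.7252 2.8392 0.0000 0.0000
67.2313 54.9917 39.9998 21.6365 5.5871 0.0000 0.0000 0.0000
72.4807 61.4216 47.8755 31.2833 10.9948 0.0000 0.0000 0.0000 0.0000
77.2238 67.2313 54.9917 39.9998 21.6365 0.0000 0.0000 0.0000 0.0000 0.0000

params: Δt=0.11278 u=1.10674 d=0.90355 q=0.49023 e^(-rΔt)=0.99685
t_9 payoffs: 77.2238 67.2313 54.9917 39.9998 21.6365 0.0000 0.0000 0.0000 0.0000 0.0000
t_8: node(8,0) S=49.1793 payoff=72.4807 vs cont=72.0971 → 72.4807 [stop]  node(8,1) S=60.2384 payoff=61.4216 vs cont=61.0380 → 61.4216 [stop]  node(8,2) S=73.7845 payoff=47.8755 vs cont=47.4920 → 47.8755 [stop]  node(8,3) S=90.3767 payoff=31.2833 vs cont=30.8998 → 31.2833 [stop]  node(8,4) S=110.7000 payoff=10.9600 vs cont=10.9948 → 10.9948 [wait]  node(8,5) S=135.5935 payoff=0.0000 vs cont=0.0000 → 0.0000 [wait]  node(8,6) S=166.0849 payoff=0.0000 vs cont=0.0000 → 0.0000 [wait]  node(8,7) S=203.4331 payoff=0.0000 vs cont=0.0000 → 0.0000 [wait]  node(8,8) S=249.1798 payoff=0.0000 vs cont=0.0000 → 0.0000 [wait]  ⇒ S*(8)=90.3767
t_7: node(7,0) S=54.4287 payoff=67.2313 vs cont=66.8477 → 67.2313 [stop]  node(7,1) S=66.6683 payoff=54.9917 vs cont=54.6081 → 54.9917 [stop]  node(7,2) S=81.6602 payoff=39.9998 vs cont=39.6162 → 39.9998 [stop]  node(7,3) S=100.0235 payoff=21.6365 vs cont=21.2700 → 21.6365 [stop]  node(7,4) S=122.5161 payoff=0.0000 vs cont=5.5871 → 5.5871 [wait]  node(7,5) S=150.0668 payoff=0.0000 vs cont=0.0000 → 0.0000 [wait]  node(7,6) S=183.8129 payoff=0.0000 vs cont=0.0000 → 0.0000 [wait]  node(7,7) S=225.1475 payoff=0.0000 vs cont=0.0000 → 0.0000 [wait]  ⇒ S*(7)=100.0235
t_6: node(6,0) S=60.2384 payoff=61.4216 vs cont=61.0380 → 61.4216 [stop]  node(6,1) S=73.7845 payoff=47.8755 vs cont=47.4920 → 47.8755 [stop]  node(6,2) S=90.3767 payoff=31.2833 vs cont=30.8998 → 31.2833 [stop]  node(6,3) S=110.7000 payoff=10.9600 vs cont=13.7252 → 13.7252 [wait]  node(6,4) S=135.5935 payoff=0.0000 vs cont=2.8392 → 2.8392 [wait]  node(6,5) S=166.0849 payoff=0.0000 vs cont=0.0000 → 0.0000 [wait]  node(6,6) S=203.4331 payoff=0.0000 vs cont=0.0000 → 0.0000 [wait]  ⇒ S*(6)=90.3767
t_5: node(5,0) S=66.6683 payoff=54.9917 vs cont=54.6081 → 54.9917 [stop]  node(5,1) S=81.6602 payoff=39.9998 vs cont=39.6162 → 39.9998 [stop]  node(5,2) S=100.0235 payoff=21.6365 vs cont=22.6042 → 22.6042 [wait]  node(5,3) S=122.5161 payoff=0.0000 vs cont=8.3620 → 8.3620 [wait]  node(5,4) S=150.0668 payoff=0.0000 vs cont=1.4427 → 1.4427 [wait]  node(5,5) S=183.8129 payoff=0.0000 vs cont=0.0000 → 0.0000 [wait]  ⇒ S*(5)=81.6602
t_4: node(4,0) S=73.7845 payoff=47.8755 vs cont=47.4920 → 47.8755 [stop]  node(4,1) S=90.3767 payoff=31.2833 vs cont=31.3727 → 31.3727 [wait]  node(4,2) S=110.7000 payoff=10.9600 vs cont=15.5730 → 15.5730 [wait]  node(4,3) S=135.5935 payoff=0.0000 vs cont=4.9543 → 4.9543 [wait]  node(4,4) S=166.0849 payoff=0.0000 vs cont=0.7331 → 0.7331 [wait]  ⇒ S*(4)=73.7845
t_3: node(3,0) S=81.6602 payoff=39.9998 vs cont=39.6599 → 39.9998 [stop]  node(3,1) S=100.0235 payoff=21.6365 vs cont=23.5527 → 23.5527 [wait]  node(3,2) S=122.5161 payoff=0.0000 vs cont=10.3347 → 10.3347 [wait]  node(3,3) S=150.0668 payoff=0.0000 vs cont=2.8759 → 2.8759 [wait]  ⇒ S*(3)=81.6602
t_2: node(2,0) S=90.3767 payoff=31.2833 vs cont=31.8362 → 31.8362 [wait]  node(2,1) S=110.7000 payoff=10.9600 vs cont=17.0189 → 17.0189 [wait]  node(2,2) S=135.5935 payoff=0.0000 vs cont=6.6571 → 6.6571 [wait]  ⇒ S*(2)=-
t_1: node(1,0) S=100.0235 payoff=21.6365 vs cont=24.4948 → 24.4948 [wait]  node(1,1) S=122.5161 payoff=0.0000 vs cont=11.9016 → 11.9016 [wait]  ⇒ S*(1)=-
t_0: node(0,0) S=110.7000 payoff=10.9600 vs cont=18.2634 → 18.2634 [wait]  ⇒ S*(0)=-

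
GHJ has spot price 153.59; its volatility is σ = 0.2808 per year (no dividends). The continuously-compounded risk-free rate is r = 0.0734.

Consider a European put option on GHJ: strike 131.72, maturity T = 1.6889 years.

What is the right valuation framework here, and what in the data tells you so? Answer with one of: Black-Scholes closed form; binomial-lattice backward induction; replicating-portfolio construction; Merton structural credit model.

Key observation: everything needed for the exact continuous-time valuation of the European put on GHJ (strike 131.72) is given, and no feature rules the closed form out.

framework: Black-Scholes closed form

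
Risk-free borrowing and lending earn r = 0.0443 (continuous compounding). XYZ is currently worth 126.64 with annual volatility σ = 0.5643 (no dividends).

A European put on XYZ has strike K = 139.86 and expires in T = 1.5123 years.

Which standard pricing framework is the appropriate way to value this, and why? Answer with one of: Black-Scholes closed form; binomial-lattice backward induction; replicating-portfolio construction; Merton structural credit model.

Key observation: the instrument is a plain European put (strike 139.86) on a lognormal asset; the exact continuous-time formula applies directly.

framework: Black-Scholes closed form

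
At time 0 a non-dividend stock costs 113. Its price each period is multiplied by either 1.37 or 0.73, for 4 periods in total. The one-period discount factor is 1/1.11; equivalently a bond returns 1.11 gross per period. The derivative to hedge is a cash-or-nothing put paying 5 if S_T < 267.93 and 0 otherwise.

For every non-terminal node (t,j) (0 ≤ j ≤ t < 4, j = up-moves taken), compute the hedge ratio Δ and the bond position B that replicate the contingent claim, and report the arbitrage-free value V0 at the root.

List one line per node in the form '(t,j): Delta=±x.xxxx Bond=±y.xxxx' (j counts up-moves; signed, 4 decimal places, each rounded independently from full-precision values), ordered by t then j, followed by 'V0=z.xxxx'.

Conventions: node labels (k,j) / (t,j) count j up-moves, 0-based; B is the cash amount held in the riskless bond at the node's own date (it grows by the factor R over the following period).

(0,0): Delta=-0.0106 Bond=4.0800
(1,0): Delta=0.0000 Bond=3.6560
(1,1): Delta=-0.0144 Bond=5.1261
(2,0): Delta=0.0000 Bond=4.0581
(2,1): Delta=0.0000 Bond=4.0581
(2,2): Delta=-0.0197 Bond=6.8065
(3,0): Delta=0.0000 Bond=4.5045
(3,1): Delta=0.0000 Bond=4.5045
(3,2): Delta=0.0000 Bond=4.5045
(3,3): Delta=-0.0269 Bond=9.6425
V0=2.8843

Arbitrage-free pricing uses the up-move probability p* = (R−d)/(u−d) = 0.5938, discounting each step at R = 1.11.
Payoffs at expiry: V(4,0)=5.0000, V(4,1)=5.0000, V(4,2)=5.0000, V(4,3)=5.0000, V(4,4)=0.0000
  t=3,j=0: stock 43.9589 → up 60.2237 (V=5.0000), down 32.0900 (V=5.0000). Price 4.5045; hedge Δ=0.0000, bond B=4.5045.
  t=3,j=1: stock 82.4982 → up 113.0226 (V=5.0000), down 60.2237 (V=5.0000). Price 4.5045; hedge Δ=0.0000, bond B=4.5045.
  t=3,j=2: stock 154.8255 → up 212.1109 (V=5.0000), down 113.0226 (V=5.0000). Price 4.5045; hedge Δ=0.0000, bond B=4.5045.
  t=3,j=3: stock 290.5629 → up 398.0712 (V=0.0000), down 212.1109 (V=5.0000). Price 1.8300; hedge Δ=-0.0269, bond B=9.6425.
  t=2,j=0: stock 60.2177 → up 82.4982 (V=4.5045), down 43.9589 (V=4.5045). Price 4.0581; hedge Δ=0.0000, bond B=4.0581.
  t=2,j=1: stock 113.0113 → up 154.8255 (V=4.5045), down 82.4982 (V=4.5045). Price 4.0581; hedge Δ=0.0000, bond B=4.0581.
  t=2,j=2: stock 212.0897 → up 290.5629 (V=1.8300), down 154.8255 (V=4.5045). Price 2.6275; hedge Δ=-0.0197, bond B=6.8065.
  t=1,j=0: stock 82.4900 → up 113.0113 (V=4.0581), down 60.2177 (V=4.0581). Price 3.6560; hedge Δ=0.0000, bond B=3.6560.
  t=1,j=1: stock 154.8100 → up 212.0897 (V=2.6275), down 113.0113 (V=4.0581). Price 2.8907; hedge Δ=-0.0144, bond B=5.1261.
  t=0,j=0: stock 113.0000 → up 154.8100 (V=2.8907), down 82.4900 (V=3.6560). Price 2.8843; hedge Δ=-0.0106, bond B=4.0800.
Sanity check at the root: Δ(0,0)·S0 + B(0,0) reproduces V0 = 2.8843.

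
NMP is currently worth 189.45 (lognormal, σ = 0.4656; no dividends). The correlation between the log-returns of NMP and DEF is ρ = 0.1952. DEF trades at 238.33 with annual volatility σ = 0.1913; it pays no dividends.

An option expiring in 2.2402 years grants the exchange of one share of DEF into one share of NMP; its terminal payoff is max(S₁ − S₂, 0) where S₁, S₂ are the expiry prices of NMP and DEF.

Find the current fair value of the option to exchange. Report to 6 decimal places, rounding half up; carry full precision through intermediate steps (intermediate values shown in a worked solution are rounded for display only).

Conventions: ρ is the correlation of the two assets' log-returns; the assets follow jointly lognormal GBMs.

σ_eff = √(σ₁² + σ₂² − 2ρσ₁σ₂) = √(0.4656² + 0.1913² − 2·0.1952·0.4656·0.1913) = 0.467554
d₁ = (ln(S₁/S₂) + (q₂ − q₁ + σ_eff²/2)T) / (σ_eff√T) = (ln(189.45/238.33) + (0.0 − 0.0 + 0.109303)·2.2402) / 0.699801 = 0.021906
d₂ = d₁ − σ_eff√T = 0.021906 − 0.699801 = -0.677895
N(d₁) = 0.508739,  N(d₂) = 0.248919
V = S₁·e^{−q₁T}·N(d₁) − S₂·e^{−q₂T}·N(d₂) = 96.380520 − 59.324869 = 37.055651
Key observation: no risk-free rate is needed — with the second asset as numeraire the exchange option is a call on the ratio S₁/S₂, and r cancels out of the value.

exchange price = 37.055651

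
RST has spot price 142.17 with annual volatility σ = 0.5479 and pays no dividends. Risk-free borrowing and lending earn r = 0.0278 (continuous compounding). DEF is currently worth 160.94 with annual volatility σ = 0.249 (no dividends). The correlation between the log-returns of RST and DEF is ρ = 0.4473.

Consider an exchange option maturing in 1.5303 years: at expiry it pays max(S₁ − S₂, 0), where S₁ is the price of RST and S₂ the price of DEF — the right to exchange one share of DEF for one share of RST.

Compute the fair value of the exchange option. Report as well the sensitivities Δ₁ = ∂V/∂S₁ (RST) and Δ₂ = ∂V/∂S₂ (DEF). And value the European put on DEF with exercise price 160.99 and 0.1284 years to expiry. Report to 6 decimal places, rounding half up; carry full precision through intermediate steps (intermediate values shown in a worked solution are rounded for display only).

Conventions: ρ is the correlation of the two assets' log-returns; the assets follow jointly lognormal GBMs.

σ_eff = √(σ₁² + σ₂² − 2ρσ₁σ₂) = √(0.5479² + 0.249² − 2·0.4473·0.5479·0.249) = 0.490049
d₁ = (ln(S₁/S₂) + (q₂ − q₁ + σ_eff²/2)T) / (σ_eff√T) = (ln(142.17/160.94) + (0.0 − 0.0 + 0.120074)·1.5303) / 0.606216 = 0.098547
d₂ = d₁ − σ_eff√T = 0.098547 − 0.606216 = -0.507669
N(d₁) = 0.539251,  N(d₂) = 0.305843
V = S₁·e^{−q₁T}·N(d₁) − S₂·e^{−q₂T}·N(d₂) = 76.665332 − 49.222335 = 27.442997
Δ₁ = e^{−q₁T}·N(d₁) = 0.539251;  Δ₂ = −e^{−q₂T}·N(d₂) = -0.305843
[vanilla: DEF put K=160.99]
σ√T = 0.249·√0.1284 = 0.089224
d₁ = (ln(S/K) + (r+σ²/2)T) / (σ√T) = (ln(160.94/160.99) + (0.0278+0.249²/2)·0.1284) / 0.089224 = (-0.000311 + 0.007550) / 0.089224 = 0.081137
d₂ = d₁ − σ√T = 0.081137 − 0.089224 = -0.008087
e^{−rT} = 0.996437
N(−d₁) = 0.467667,  N(−d₂) = 0.503226
price = K·e^{−rT}·N(−d₂) − S·N(−d₁) = 80.725732 − 75.266256 = 5.459476

exchange price = 27.442997
Δ1 = 0.539251
Δ2 = -0.305843
price(DEF put K=160.99) = 5.459476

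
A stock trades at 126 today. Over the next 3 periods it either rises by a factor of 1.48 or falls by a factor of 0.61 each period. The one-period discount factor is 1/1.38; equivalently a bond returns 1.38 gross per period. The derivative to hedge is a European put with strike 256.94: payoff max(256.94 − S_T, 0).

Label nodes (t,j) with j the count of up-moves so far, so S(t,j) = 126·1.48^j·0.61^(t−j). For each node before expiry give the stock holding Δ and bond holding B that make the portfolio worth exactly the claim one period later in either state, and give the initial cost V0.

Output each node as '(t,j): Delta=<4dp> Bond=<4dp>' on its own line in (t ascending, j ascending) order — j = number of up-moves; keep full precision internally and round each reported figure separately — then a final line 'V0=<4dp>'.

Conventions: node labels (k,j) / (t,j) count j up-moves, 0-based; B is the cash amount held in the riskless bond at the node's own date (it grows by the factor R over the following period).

No-arbitrage ⇒ martingale measure with p* = (R−d)/(u−d) = 0.8851.
At maturity the claim pays: V(3,0)=228.3404, V(3,1)=187.5508, V(3,2)=88.5859, V(3,3)=0.0000
Node (2,0) S=46.8846: V=(p*·187.5508+(1−p*)·228.3404)/1.38=139.3038; Δ=(187.5508−228.3404)/(69.3892−28.5996)=-1.0000; B=V−Δ·S=186.1884
Node (2,1) S=113.7528: V=(p*·88.5859+(1−p*)·187.5508)/1.38=72.4356; Δ=(88.5859−187.5508)/(168.3541−69.3892)=-1.0000; B=V−Δ·S=186.1884
Node (2,2) S=275.9904: V=(p*·0.0000+(1−p*)·88.5859)/1.38=7.3785; Δ=(0.0000−88.5859)/(408.4658−168.3541)=-0.3689; B=V−Δ·S=109.2013
Node (1,0) S=76.8600: V=(p*·72.4356+(1−p*)·139.3038)/1.38=58.0591; Δ=(72.4356−139.3038)/(113.7528−46.8846)=-1.0000; B=V−Δ·S=134.9191
Node (1,1) S=186.4800: V=(p*·7.3785+(1−p*)·72.4356)/1.38=10.7654; Δ=(7.3785−72.4356)/(275.9904−113.7528)=-0.4010; B=V−Δ·S=85.5438
Node (0,0) S=126.0000: V=(p*·10.7654+(1−p*)·58.0591)/1.38=11.7402; Δ=(10.7654−58.0591)/(186.4800−76.8600)=-0.4314; B=V−Δ·S=66.1008
As a check, the time-0 holding Δ(0,0)·S0 + B(0,0) comes to 11.7402 — exactly V0.

(0,0): Delta=-0.4314 Bond=66.1008
(1,0): Delta=-1.0000 Bond=134.9191
(1,1): Delta=-0.4010 Bond=85.5438
(2,0): Delta=-1.0000 Bond=186.1884
(2,1): Delta=-1.0000 Bond=186.1884
(2,2): Delta=-0.3689 Bond=109.2013
V0=11.7402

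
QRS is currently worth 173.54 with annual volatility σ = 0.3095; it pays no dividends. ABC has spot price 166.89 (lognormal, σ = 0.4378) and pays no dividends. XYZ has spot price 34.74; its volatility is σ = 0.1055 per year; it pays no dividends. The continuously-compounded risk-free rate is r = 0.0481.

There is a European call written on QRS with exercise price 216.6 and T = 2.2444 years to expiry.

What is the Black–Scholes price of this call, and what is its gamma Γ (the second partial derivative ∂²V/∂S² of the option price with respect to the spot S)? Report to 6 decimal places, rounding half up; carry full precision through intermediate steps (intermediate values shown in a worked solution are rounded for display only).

price = 24.273484
Γ = 0.004957

σ√T = 0.3095·√2.2444 = 0.463672
d₁ = (ln(S/K) + (r+σ²/2)T) / (σ√T) = (ln(173.54/216.6) + (0.0481+0.3095²/2)·2.2444) / 0.463672 = (-0.221644 + 0.215451) / 0.463672 = -0.013356
d₂ = d₁ − σ√T = -0.013356 − 0.463672 = -0.477028
e^{−rT} = 0.897667
N(d₁) = 0.494672,  N(d₂) = 0.316671
Call price V = S·N(d₁) − K·e^{−rT}·N(d₂) = 85.845366 − 61.571882 = 24.273484
φ(d₁) = (1/√(2π))·e^{−d₁²/2} = 0.398907
Γ = φ(d₁) / (S·σ·√T) = 0.004957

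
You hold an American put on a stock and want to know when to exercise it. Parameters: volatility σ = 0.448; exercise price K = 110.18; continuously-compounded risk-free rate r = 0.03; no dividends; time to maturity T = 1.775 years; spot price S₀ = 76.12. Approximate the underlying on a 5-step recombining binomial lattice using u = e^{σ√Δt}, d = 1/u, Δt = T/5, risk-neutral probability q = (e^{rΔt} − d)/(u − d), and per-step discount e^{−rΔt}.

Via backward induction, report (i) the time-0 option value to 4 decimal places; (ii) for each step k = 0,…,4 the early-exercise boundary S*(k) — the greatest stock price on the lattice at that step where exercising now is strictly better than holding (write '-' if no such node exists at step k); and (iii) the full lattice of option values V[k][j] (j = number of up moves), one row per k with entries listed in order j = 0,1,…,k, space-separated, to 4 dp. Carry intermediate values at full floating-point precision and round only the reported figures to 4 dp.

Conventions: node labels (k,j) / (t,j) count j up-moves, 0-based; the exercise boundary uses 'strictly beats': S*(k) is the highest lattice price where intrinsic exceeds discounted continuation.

Δt=0.35500, u=1.30594, d=0.76573, q=0.45348, disc=e^(-rΔt)=0.98941
k=5 terminal: V=max(K-S,0) → 90.1411 76.0038 51.8927 10.7715 0.0000 0.0000
k=4: j=0 S=26.1697 intr=84.0103 cont=82.8431 V=84.0103[EX]; j=1 S=44.6323 intr=65.5477 cont=64.3805 V=65.5477[EX]; j=2 S=76.1200 intr=34.0600 cont=32.8928 V=34.0600[EX]; j=3 S=129.8220 intr=0.0000 cont=5.8245 V=5.8245[hold]; j=4 S=221.4105 intr=0.0000 cont=0.0000 V=0.0000[hold]  S*(4)=76.1200
k=3: j=0 S=34.1762 intr=76.0038 cont=74.8366 V=76.0038[EX]; j=1 S=58.2873 intr=51.8927 cont=50.7255 V=51.8927[EX]; j=2 S=99.4085 intr=10.7715 cont=21.0305 V=21.0305[hold]; j=3 S=169.5404 intr=0.0000 cont=3.1494 V=3.1494[hold]  S*(3)=58.2873
k=2: j=0 S=44.6323 intr=65.5477 cont=64.3805 V=65.5477[EX]; j=1 S=76.1200 intr=34.0600 cont=37.4958 V=37.4958[hold]; j=2 S=129.8220 intr=0.0000 cont=12.7849 V=12.7849[hold]  S*(2)=44.6323
k=1: j=0 S=58.2873 intr=51.8927 cont=52.2671 V=52.2671[hold]; j=1 S=99.4085 intr=10.7715 cont=26.0114 V=26.0114[hold]  S*(1)=-
k=0: j=0 S=76.1200 intr=34.0600 cont=39.9330 V=39.9330[hold]  S*(0)=-

price = 39.9330
boundary = - - 44.6323 58.2873 76.1200
tree:
39.9330
52.2671 26.0114
65.5477 37.4958 12.7849
76.0038 51.8927 21.0305 3.1494
84.0103 65.5477 34.0600 5.8245 0.0000
90.1411 76.0038 51.8927 10.7715 0.0000 0.0000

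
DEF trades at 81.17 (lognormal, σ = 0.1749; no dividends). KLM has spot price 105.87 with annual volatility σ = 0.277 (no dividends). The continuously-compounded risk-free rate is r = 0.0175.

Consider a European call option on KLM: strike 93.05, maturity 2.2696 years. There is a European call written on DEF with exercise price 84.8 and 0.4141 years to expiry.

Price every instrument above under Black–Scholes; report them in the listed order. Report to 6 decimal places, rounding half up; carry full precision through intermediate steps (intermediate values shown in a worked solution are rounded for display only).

price(KLM call K=93.05) = 25.641015
price(DEF call K=84.8) = 2.394749

[KLM call K=93.05]
σ√T = 0.277·√2.2696 = 0.417306
d₁ = (ln(S/K) + (r+σ²/2)T) / (σ√T) = (ln(105.87/93.05) + (0.0175+0.277²/2)·2.2696) / 0.417306 = (0.129075 + 0.126790) / 0.417306 = 0.613136
d₂ = d₁ − σ√T = 0.613136 − 0.417306 = 0.195830
e^{−rT} = 0.961060
N(d₁) = 0.730107,  N(d₂) = 0.577628
price = S·N(d₁) − K·e^{−rT}·N(d₂) = 77.296389 − 51.655374 = 25.641015
[DEF call K=84.8]
σ√T = 0.1749·√0.4141 = 0.112549
d₁ = (ln(S/K) + (r+σ²/2)T) / (σ√T) = (ln(81.17/84.8) + (0.0175+0.1749²/2)·0.4141) / 0.112549 = (-0.043750 + 0.013580) / 0.112549 = -0.268055
d₂ = d₁ − σ√T = -0.268055 − 0.112549 = -0.380605
e^{−rT} = 0.992779
N(d₁) = 0.394328,  N(d₂) = 0.351748
price = S·N(d₁) − K·e^{−rT}·N(d₂) = 32.007634 − 29.612885 = 2.394749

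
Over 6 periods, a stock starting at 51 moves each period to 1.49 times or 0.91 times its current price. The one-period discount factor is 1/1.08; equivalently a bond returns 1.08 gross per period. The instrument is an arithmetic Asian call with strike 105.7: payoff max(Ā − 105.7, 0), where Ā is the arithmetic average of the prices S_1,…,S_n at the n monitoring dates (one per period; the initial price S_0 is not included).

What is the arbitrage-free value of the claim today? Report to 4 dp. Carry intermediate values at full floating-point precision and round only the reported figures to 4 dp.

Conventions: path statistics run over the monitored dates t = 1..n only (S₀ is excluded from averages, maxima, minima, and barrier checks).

price = 1.5846

With p* = (R−d)/(u−d) = 0.2931, sum probability × payoff across the paths and divide by R^6.
Enumerate all 2^6 = 64 price paths (U = up ×1.49, D = down ×0.91); each path with k up-moves has probability p*^k·(1−p*)^(6−k).
DDDDDD: Ā=37.1392, payoff=0.0000, prob=0.124777
UDDDDD: Ā=60.8104, payoff=0.0000, prob=0.051737
DUDDDD: Ā=55.8804, payoff=0.0000, prob=0.051737
UUDDDD: Ā=91.4965, payoff=0.0000, prob=0.021452
DDUDDD: Ā=51.3941, payoff=0.0000, prob=0.051737
UDUDDD: Ā=84.1508, payoff=0.0000, prob=0.021452
DUUDDD: Ā=79.2208, payoff=0.0000, prob=0.021452
UUUDDD: Ā=129.7131, payoff=24.0131, prob=0.008895
DDDUDD: Ā=47.3116, payoff=0.0000, prob=0.051737
UDDUDD: Ā=77.4662, payoff=0.0000, prob=0.021452
DUDUDD: Ā=72.5362, payoff=0.0000, prob=0.021452
UUDUDD: Ā=118.7680, payoff=13.0680, prob=0.008895
DDUUDD: Ā=68.0499, payoff=0.0000, prob=0.021452
UDUUDD: Ā=111.4223, payoff=5.7223, prob=0.008895
DUUUDD: Ā=106.4923, payoff=0.7923, prob=0.008895
UUUUDD: Ā=174.3666, payoff=68.6666, prob=0.003688
DDDDUD: Ā=43.5965, payoff=0.0000, prob=0.051737
UDDDUD: Ā=71.3832, payoff=0.0000, prob=0.021452
DUDDUD: Ā=66.4532, payoff=0.0000, prob=0.021452
UUDDUD: Ā=108.8080, payoff=3.1080, prob=0.008895
DDUDUD: Ā=61.9669, payoff=0.0000, prob=0.021452
UDUDUD: Ā=101.4623, payoff=0.0000, prob=0.008895
DUUDUD: Ā=96.5323, payoff=0.0000, prob=0.008895
UUUDUD: Ā=158.0584, payoff=52.3584, prob=0.003688
DDDUUD: Ā=57.8844, payoff=0.0000, prob=0.021452
UDDUUD: Ā=94.7777, payoff=0.0000, prob=0.008895
DUDUUD: Ā=89.8477, payoff=0.0000, prob=0.008895
UUDUUD: Ā=147.1133, payoff=41.4133, prob=0.003688
DDUUUD: Ā=85.3614, payoff=0.0000, prob=0.008895
UDUUUD: Ā=139.7676, payoff=34.0676, prob=0.003688
DUUUUD: Ā=134.8376, payoff=29.1376, prob=0.003688
UUUUUD: Ā=220.7781, payoff=115.0781, prob=0.001529
DDDDDU: Ā=40.2157, payoff=0.0000, prob=0.051737
UDDDDU: Ā=65.8477, payoff=0.0000, prob=0.021452
DUDDDU: Ā=60.9177, payoff=0.0000, prob=0.021452
UUDDDU: Ā=99.7444, payoff=0.0000, prob=0.008895
DDUDDU: Ā=56.4314, payoff=0.0000, prob=0.021452
UDUDDU: Ā=92.3987, payoff=0.0000, prob=0.008895
DUUDDU: Ā=87.4687, payoff=0.0000, prob=0.008895
UUUDDU: Ā=143.2180, payoff=37.5180, prob=0.003688
DDDUDU: Ā=52.3489, payoff=0.0000, prob=0.021452
UDDUDU: Ā=85.7141, payoff=0.0000, prob=0.008895
DUDUDU: Ā=80.7841, payoff=0.0000, prob=0.008895
UUDUDU: Ā=132.2729, payoff=26.5729, prob=0.003688
DDUUDU: Ā=76.2978, payoff=0.0000, prob=0.008895
UDUUDU: Ā=124.9272, payoff=19.2272, prob=0.003688
DUUUDU: Ā=119.9972, payoff=14.2972, prob=0.003688
UUUUDU: Ā=196.4789, payoff=90.7789, prob=0.001529
DDDDUU: Ā=48.6338, payoff=0.0000, prob=0.021452
UDDDUU: Ā=79.6311, payoff=0.0000, prob=0.008895
DUDDUU: Ā=74.7011, payoff=0.0000, prob=0.008895
UUDDUU: Ā=122.3128, payoff=16.6128, prob=0.003688
DDUDUU: Ā=70.2148, payoff=0.0000, prob=0.008895
UDUDUU: Ā=114.9671, payoff=9.2671, prob=0.003688
DUUDUU: Ā=110.0371, payoff=4.3371, prob=0.003688
UUUDUU: Ā=180.1707, payoff=74.4707, prob=0.001529
DDDUUU: Ā=66.1323, payoff=0.0000, prob=0.008895
UDDUUU: Ā=108.2825, payoff=2.5825, prob=0.003688
DUDUUU: Ā=103.3525, payoff=0.0000, prob=0.003688
UUDUUU: Ā=169.2256, payoff=63.5256, prob=0.001529
DDUUUU: Ā=98.8662, payoff=0.0000, prob=0.003688
UDUUUU: Ā=161.8799, payoff=56.1799, prob=0.001529
DUUUUU: Ā=156.9499, payoff=51.2499, prob=0.001529
UUUUUU: Ā=256.9839, payoff=151.2839, prob=0.000634
Price = Σ prob·payoff / R^6 = 2.514591 / 1.586874 = 1.5846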